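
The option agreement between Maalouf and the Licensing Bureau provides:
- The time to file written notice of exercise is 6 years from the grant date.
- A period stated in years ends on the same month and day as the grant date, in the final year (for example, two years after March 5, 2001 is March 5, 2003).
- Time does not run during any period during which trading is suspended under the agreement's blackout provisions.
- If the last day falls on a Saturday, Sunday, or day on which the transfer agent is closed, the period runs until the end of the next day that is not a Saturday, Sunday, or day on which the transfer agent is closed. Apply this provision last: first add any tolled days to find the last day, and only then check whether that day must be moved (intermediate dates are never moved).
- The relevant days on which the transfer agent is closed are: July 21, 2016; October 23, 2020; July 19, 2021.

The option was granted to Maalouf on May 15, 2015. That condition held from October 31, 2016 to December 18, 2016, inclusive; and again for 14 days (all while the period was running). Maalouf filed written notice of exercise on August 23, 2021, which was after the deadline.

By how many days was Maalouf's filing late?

6 years after May 15, 2015 is May 15, 2021.
From October 31, 2016 through December 18, 2016 inclusive is 49 days; tolling adds 49 days: May 15, 2021 + 49 days = July 3, 2021.
Tolling adds 14 days: July 3, 2021 + 14 days = July 17, 2021.
July 17, 2021 is Saturday; July 18, 2021 is Sunday; July 19, 2021 is a listed holiday. The next qualifying day is July 20, 2021.
The deadline is July 20, 2021; from July 20, 2021 to August 23, 2021 is 34 days.

34 days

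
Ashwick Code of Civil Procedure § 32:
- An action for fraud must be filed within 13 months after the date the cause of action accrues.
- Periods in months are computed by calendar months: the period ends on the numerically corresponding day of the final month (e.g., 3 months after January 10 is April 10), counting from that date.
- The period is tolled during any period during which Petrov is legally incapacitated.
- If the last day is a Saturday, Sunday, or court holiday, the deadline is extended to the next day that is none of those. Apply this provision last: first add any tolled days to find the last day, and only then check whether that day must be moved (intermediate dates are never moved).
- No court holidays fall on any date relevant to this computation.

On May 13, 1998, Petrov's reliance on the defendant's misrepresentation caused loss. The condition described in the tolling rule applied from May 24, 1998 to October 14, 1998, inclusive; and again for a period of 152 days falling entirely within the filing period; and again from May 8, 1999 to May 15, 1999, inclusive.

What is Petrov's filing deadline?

13 months after May 13, 1998 is June 13, 1999.
From May 24, 1998 through October 14, 1998 inclusive is 144 days; tolling adds 144 days: June 13, 1999 + 144 days = November 4, 1999.
Tolling adds 152 days: November 4, 1999 + 152 days = April 4, 2000.
From May 8, 1999 through May 15, 1999 inclusive is 8 days; tolling adds 8 days: April 4, 2000 + 8 days = April 12, 2000.
April 12, 2000 is a Wednesday and not a court holiday, so no extension applies.

April 12, 2000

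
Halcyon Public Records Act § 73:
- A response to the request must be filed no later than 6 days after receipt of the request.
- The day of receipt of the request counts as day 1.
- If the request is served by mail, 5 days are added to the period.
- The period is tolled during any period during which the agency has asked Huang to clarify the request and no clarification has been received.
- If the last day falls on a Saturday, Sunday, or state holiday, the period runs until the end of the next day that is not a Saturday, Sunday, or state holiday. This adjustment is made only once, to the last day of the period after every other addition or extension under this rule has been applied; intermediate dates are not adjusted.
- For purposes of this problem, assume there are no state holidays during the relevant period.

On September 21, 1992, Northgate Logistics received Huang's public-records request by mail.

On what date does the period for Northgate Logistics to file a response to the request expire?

Counting September 21, 1992 as day 1, day 6 is September 26, 1992.
Service was by mail, adding 5 days: September 26, 1992 + 5 days = October 1, 1992.
October 1, 1992 is a Thursday and not a state holiday, so no extension applies.

October 1, 1992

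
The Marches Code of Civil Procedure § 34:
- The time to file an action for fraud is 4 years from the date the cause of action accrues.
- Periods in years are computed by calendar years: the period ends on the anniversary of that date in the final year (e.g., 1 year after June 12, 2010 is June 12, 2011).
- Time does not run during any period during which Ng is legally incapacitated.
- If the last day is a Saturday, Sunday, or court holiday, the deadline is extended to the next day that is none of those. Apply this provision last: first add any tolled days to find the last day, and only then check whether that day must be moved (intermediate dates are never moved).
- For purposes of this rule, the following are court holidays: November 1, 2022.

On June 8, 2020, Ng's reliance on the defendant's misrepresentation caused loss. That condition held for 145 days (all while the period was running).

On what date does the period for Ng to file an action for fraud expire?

4 years after June 8, 2020 is June 8, 2024.
Tolling adds 145 days: June 8, 2024 + 145 days = October 31, 2024.
October 31, 2024 is a Thursday and not a court holiday, so no extension applies.

October 31, 2024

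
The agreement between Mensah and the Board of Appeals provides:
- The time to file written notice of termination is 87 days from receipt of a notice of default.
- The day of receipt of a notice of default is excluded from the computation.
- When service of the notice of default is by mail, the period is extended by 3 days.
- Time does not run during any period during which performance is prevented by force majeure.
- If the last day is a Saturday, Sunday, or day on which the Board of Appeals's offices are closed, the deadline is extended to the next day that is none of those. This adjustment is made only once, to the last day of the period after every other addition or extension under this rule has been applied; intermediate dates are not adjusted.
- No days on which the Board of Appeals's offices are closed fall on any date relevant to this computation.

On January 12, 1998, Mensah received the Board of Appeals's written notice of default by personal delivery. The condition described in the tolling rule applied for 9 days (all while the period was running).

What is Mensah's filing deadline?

87 days after January 12, 1998 is April 9, 1998.
Service was not by mail, so no mail extension applies.
Tolling adds 9 days: April 9, 1998 + 9 days = April 18, 1998.
April 18, 1998 is Saturday; April 19, 1998 is Sunday. The next qualifying day is April 20, 1998.

April 20, 1998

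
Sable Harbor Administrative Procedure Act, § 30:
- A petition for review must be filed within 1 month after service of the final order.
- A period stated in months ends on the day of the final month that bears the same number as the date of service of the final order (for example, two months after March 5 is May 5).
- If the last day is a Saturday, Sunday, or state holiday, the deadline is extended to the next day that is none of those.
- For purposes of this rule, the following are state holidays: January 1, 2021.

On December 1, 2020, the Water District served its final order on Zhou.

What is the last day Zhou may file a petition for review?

January 4, 2021

1 month after December 1, 2020 is January 1, 2021.
January 1, 2021 is a listed holiday; January 2, 2021 is Saturday; January 3, 2021 is Sunday. The next qualifying day is January 4, 2021.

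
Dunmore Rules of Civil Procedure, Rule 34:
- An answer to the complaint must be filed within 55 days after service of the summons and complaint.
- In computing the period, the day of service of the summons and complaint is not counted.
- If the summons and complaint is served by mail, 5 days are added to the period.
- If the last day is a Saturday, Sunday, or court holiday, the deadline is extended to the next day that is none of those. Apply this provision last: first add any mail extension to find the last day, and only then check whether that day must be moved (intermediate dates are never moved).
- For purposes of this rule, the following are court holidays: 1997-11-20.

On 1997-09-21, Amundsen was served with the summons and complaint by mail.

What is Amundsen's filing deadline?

55 days after 1997-09-21 is November 15, 1997.
Service was by mail, adding 5 days: November 15, 1997 + 5 days = November 20, 1997.
November 20, 1997 is a listed holiday. The next qualifying day is November 21, 1997.

November 21, 1997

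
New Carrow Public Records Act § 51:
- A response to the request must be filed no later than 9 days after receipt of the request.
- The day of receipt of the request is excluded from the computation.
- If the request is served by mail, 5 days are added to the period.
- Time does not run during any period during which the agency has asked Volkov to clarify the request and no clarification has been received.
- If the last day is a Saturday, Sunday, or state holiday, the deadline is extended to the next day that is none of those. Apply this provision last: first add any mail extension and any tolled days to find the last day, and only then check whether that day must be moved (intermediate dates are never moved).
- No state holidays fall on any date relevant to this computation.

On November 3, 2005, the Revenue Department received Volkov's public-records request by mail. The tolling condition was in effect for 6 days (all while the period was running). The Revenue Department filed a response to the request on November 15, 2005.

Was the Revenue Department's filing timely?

Yes

9 days after November 3, 2005 is November 12, 2005.
Service was by mail, adding 5 days: November 12, 2005 + 5 days = November 17, 2005.
Tolling adds 6 days: November 17, 2005 + 6 days = November 23, 2005.
November 23, 2005 is a Wednesday and not a state holiday, so no extension applies.
The deadline is November 23, 2005; the filing on November 15, 2005 is on or before that date.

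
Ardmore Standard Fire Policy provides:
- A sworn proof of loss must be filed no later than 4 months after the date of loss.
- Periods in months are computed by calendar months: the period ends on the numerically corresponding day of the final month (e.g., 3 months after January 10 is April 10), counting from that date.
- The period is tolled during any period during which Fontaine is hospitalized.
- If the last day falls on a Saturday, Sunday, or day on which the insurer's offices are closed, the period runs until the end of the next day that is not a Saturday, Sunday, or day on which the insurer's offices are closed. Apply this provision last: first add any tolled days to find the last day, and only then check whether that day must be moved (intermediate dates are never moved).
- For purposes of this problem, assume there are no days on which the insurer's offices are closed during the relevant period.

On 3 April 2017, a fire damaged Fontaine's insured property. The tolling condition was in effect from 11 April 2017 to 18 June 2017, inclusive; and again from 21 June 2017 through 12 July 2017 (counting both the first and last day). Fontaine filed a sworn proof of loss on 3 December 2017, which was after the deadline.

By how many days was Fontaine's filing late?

31 days

4 months after 3 April 2017 is August 3, 2017.
From April 11, 2017 through June 18, 2017 inclusive is 69 days; tolling adds 69 days: August 3, 2017 + 69 days = October 11, 2017.
From June 21, 2017 through July 12, 2017 inclusive is 22 days; tolling adds 22 days: October 11, 2017 + 22 days = November 2, 2017.
November 2, 2017 is a Thursday and not a day on which the insurer's offices are closed, so no extension applies.
The deadline is November 2, 2017; from November 2, 2017 to December 3, 2017 is 31 days.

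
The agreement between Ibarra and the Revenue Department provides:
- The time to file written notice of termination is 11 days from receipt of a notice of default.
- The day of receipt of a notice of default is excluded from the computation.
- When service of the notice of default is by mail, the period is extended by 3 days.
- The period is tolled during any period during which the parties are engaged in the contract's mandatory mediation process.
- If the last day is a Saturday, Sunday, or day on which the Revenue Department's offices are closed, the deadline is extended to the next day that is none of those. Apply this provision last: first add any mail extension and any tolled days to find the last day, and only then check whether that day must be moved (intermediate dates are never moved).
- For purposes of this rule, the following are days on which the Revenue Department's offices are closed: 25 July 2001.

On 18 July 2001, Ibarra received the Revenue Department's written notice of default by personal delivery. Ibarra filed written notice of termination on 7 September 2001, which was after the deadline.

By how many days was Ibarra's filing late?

39 days

11 days after 18 July 2001 is July 29, 2001.
Service was not by mail, so no mail extension applies.
July 29, 2001 is Sunday. The next qualifying day is July 30, 2001.
The deadline is July 30, 2001; from July 30, 2001 to September 7, 2001 is 39 days.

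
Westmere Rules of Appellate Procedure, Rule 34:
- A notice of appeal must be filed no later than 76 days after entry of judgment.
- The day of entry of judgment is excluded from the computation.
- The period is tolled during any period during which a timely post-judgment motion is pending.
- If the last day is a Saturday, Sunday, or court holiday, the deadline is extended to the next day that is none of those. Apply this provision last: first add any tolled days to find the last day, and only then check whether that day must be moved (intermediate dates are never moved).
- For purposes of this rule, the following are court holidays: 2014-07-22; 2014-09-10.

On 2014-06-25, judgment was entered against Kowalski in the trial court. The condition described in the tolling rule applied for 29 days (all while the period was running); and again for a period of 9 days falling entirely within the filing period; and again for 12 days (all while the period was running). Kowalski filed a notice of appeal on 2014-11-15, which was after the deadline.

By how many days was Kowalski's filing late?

17 days

76 days after 2014-06-25 is September 9, 2014.
Tolling adds 29 days: September 9, 2014 + 29 days = October 8, 2014.
Tolling adds 9 days: October 8, 2014 + 9 days = October 17, 2014.
Tolling adds 12 days: October 17, 2014 + 12 days = October 29, 2014.
October 29, 2014 is a Wednesday and not a court holiday, so no extension applies.
The deadline is October 29, 2014; from October 29, 2014 to November 15, 2014 is 17 days.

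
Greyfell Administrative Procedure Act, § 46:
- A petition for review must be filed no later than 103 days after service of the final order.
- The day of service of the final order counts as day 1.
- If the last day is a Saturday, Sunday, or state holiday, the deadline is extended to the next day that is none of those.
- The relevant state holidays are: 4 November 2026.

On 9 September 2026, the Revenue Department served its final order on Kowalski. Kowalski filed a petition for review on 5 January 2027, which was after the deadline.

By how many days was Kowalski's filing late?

15 days

Counting 9 September 2026 as day 1, day 103 is December 20, 2026.
December 20, 2026 is Sunday. The next qualifying day is December 21, 2026.
The deadline is December 21, 2026; from December 21, 2026 to January 5, 2027 is 15 days.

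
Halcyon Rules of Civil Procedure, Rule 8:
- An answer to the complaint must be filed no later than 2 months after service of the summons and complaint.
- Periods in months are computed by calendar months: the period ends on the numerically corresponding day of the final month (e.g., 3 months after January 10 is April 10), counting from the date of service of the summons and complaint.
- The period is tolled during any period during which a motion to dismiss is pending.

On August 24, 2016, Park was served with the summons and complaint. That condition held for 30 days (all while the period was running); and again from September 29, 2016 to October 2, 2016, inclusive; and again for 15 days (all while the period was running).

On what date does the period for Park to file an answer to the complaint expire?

December 12, 2016

2 months after August 24, 2016 is October 24, 2016.
Tolling adds 30 days: October 24, 2016 + 30 days = November 23, 2016.
From September 29, 2016 through October 2, 2016 inclusive is 4 days; tolling adds 4 days: November 23, 2016 + 4 days = November 27, 2016.
Tolling adds 15 days: November 27, 2016 + 15 days = December 12, 2016.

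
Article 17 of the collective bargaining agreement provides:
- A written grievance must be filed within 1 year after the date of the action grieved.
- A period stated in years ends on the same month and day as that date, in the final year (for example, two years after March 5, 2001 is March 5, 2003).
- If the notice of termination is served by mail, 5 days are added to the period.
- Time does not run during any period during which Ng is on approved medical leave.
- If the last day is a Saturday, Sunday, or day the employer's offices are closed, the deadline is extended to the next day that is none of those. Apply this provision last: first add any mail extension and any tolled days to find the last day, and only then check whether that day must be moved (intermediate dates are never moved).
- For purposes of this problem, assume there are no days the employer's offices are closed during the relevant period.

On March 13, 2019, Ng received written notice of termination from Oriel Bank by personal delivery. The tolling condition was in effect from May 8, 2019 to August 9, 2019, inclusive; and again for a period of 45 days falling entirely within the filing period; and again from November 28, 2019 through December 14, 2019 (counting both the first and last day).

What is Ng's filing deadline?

1 year after March 13, 2019 is March 13, 2020.
Service was not by mail, so no mail extension applies.
From May 8, 2019 through August 9, 2019 inclusive is 94 days; tolling adds 94 days: March 13, 2020 + 94 days = June 15, 2020.
Tolling adds 45 days: June 15, 2020 + 45 days = July 30, 2020.
From November 28, 2019 through December 14, 2019 inclusive is 17 days; tolling adds 17 days: July 30, 2020 + 17 days = August 16, 2020.
August 16, 2020 is Sunday. The next qualifying day is August 17, 2020.

August 17, 2020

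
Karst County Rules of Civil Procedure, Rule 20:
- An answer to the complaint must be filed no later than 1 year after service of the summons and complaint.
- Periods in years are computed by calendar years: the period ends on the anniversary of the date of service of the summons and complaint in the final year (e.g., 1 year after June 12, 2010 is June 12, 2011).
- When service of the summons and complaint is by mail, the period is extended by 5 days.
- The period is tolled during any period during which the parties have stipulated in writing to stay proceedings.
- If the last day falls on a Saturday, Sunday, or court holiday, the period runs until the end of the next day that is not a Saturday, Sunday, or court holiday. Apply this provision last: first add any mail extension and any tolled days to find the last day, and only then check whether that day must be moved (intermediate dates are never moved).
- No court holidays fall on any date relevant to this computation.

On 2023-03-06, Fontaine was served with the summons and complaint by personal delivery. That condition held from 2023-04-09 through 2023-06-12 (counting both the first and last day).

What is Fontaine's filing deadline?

1 year after 2023-03-06 is March 6, 2024.
Service was not by mail, so no mail extension applies.
From April 9, 2023 through June 12, 2023 inclusive is 65 days; tolling adds 65 days: March 6, 2024 + 65 days = May 10, 2024.
May 10, 2024 is a Friday and not a court holiday, so no extension applies.

May 10, 2024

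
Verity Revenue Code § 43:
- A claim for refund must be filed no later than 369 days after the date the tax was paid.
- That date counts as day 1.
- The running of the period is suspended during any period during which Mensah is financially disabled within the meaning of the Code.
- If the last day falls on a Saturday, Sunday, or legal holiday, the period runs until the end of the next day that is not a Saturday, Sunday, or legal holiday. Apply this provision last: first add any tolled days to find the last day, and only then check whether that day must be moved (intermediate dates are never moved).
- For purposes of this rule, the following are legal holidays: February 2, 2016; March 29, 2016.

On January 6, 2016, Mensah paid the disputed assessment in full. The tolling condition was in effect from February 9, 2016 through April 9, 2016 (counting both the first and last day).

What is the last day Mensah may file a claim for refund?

Counting January 6, 2016 as day 1, day 369 is January 8, 2017.
From February 9, 2016 through April 9, 2016 inclusive is 61 days; tolling adds 61 days: January 8, 2017 + 61 days = March 10, 2017.
March 10, 2017 is a Friday and not a legal holiday, so no extension applies.

March 10, 2017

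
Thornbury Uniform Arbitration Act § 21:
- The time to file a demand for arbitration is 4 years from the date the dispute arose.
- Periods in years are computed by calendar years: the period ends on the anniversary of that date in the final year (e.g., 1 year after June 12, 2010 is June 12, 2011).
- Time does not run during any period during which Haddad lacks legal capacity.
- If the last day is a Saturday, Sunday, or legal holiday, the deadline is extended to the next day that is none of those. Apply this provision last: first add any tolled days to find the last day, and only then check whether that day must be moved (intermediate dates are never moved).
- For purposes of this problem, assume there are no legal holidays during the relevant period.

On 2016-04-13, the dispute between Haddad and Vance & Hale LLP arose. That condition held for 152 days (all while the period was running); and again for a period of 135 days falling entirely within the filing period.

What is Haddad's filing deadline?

January 25, 2021

4 years after 2016-04-13 is April 13, 2020.
Tolling adds 152 days: April 13, 2020 + 152 days = September 12, 2020.
Tolling adds 135 days: September 12, 2020 + 135 days = January 25, 2021.
January 25, 2021 is a Monday and not a legal holiday, so no extension applies.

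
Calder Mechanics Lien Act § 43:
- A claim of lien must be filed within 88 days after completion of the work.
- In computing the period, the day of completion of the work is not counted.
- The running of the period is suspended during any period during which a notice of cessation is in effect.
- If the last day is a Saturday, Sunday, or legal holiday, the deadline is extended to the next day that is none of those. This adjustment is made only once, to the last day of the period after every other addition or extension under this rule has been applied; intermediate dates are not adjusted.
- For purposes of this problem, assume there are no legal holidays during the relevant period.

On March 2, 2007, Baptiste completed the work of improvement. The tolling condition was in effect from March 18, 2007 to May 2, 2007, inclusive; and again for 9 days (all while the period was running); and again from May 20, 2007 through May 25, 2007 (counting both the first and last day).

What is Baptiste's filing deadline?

88 days after March 2, 2007 is May 29, 2007.
From March 18, 2007 through May 2, 2007 inclusive is 46 days; tolling adds 46 days: May 29, 2007 + 46 days = July 14, 2007.
Tolling adds 9 days: July 14, 2007 + 9 days = July 23, 2007.
From May 20, 2007 through May 25, 2007 inclusive is 6 days; tolling adds 6 days: July 23, 2007 + 6 days = July 29, 2007.
July 29, 2007 is Sunday. The next qualifying day is July 30, 2007.

July 30, 2007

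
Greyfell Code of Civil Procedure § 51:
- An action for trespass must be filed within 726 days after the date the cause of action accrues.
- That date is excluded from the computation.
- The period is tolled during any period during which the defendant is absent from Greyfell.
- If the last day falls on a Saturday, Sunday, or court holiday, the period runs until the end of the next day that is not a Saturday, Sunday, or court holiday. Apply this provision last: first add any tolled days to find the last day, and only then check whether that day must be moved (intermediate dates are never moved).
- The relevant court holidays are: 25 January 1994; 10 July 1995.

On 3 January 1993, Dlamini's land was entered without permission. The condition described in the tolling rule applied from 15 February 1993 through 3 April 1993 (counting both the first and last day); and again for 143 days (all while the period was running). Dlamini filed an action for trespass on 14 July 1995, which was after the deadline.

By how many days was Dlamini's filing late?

726 days after 3 January 1993 is December 30, 1994.
From February 15, 1993 through April 3, 1993 inclusive is 48 days; tolling adds 48 days: December 30, 1994 + 48 days = February 16, 1995.
Tolling adds 143 days: February 16, 1995 + 143 days = July 9, 1995.
July 9, 1995 is Sunday; July 10, 1995 is a listed holiday. The next qualifying day is July 11, 1995.
The deadline is July 11, 1995; from July 11, 1995 to July 14, 1995 is 3 days.

3 days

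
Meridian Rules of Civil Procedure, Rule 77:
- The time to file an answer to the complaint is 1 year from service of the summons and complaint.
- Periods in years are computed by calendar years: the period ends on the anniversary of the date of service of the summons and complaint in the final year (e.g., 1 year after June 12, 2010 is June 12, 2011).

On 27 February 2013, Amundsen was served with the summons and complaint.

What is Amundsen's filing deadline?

1 year after 27 February 2013 is February 27, 2014.

February 27, 2014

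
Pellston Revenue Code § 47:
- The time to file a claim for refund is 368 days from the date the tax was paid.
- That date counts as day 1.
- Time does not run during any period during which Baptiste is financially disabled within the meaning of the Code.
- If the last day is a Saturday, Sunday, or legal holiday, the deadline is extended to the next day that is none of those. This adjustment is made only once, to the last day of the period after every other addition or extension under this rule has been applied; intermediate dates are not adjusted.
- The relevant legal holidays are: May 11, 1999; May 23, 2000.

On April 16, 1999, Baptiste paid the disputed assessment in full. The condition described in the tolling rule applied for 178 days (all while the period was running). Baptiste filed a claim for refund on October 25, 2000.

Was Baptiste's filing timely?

Counting April 16, 1999 as day 1, day 368 is April 17, 2000.
Tolling adds 178 days: April 17, 2000 + 178 days = October 12, 2000.
October 12, 2000 is a Thursday and not a legal holiday, so no extension applies.
The deadline is October 12, 2000; the filing on October 25, 2000 is after that date.

No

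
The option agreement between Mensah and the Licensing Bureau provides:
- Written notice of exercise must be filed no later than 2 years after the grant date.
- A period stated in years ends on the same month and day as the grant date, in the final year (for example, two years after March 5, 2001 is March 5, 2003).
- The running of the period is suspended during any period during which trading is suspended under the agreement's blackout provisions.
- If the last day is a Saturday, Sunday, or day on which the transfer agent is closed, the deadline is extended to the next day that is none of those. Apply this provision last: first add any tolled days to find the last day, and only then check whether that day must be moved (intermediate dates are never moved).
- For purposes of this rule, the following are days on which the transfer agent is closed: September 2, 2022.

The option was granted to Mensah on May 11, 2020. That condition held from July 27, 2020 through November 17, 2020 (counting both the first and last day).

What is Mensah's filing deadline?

September 5, 2022

2 years after May 11, 2020 is May 11, 2022.
From July 27, 2020 through November 17, 2020 inclusive is 114 days; tolling adds 114 days: May 11, 2022 + 114 days = September 2, 2022.
September 2, 2022 is a listed holiday; September 3, 2022 is Saturday; September 4, 2022 is Sunday. The next qualifying day is September 5, 2022.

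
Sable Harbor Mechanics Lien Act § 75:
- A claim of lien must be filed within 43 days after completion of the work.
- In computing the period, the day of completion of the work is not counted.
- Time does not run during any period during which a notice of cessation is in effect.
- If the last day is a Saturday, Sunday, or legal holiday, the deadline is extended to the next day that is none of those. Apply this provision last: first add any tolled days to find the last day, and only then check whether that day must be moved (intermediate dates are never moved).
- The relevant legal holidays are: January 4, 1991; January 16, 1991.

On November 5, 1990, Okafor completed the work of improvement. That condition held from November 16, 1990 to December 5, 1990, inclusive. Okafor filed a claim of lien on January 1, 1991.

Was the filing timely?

43 days after November 5, 1990 is December 18, 1990.
From November 16, 1990 through December 5, 1990 inclusive is 20 days; tolling adds 20 days: December 18, 1990 + 20 days = January 7, 1991.
January 7, 1991 is a Monday and not a legal holiday, so no extension applies.
The deadline is January 7, 1991; the filing on January 1, 1991 is on or before that date.

Yes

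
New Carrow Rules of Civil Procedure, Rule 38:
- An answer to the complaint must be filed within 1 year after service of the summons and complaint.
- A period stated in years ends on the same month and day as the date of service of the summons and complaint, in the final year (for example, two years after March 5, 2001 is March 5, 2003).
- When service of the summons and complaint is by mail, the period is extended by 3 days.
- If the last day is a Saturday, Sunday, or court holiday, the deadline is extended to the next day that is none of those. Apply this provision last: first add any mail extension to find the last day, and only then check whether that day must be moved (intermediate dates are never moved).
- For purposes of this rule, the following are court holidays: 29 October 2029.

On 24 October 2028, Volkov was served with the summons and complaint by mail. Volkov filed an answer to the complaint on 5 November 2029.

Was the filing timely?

1 year after 24 October 2028 is October 24, 2029.
Service was by mail, adding 3 days: October 24, 2029 + 3 days = October 27, 2029.
October 27, 2029 is Saturday; October 28, 2029 is Sunday; October 29, 2029 is a listed holiday. The next qualifying day is October 30, 2029.
The deadline is October 30, 2029; the filing on November 5, 2029 is after that date.

No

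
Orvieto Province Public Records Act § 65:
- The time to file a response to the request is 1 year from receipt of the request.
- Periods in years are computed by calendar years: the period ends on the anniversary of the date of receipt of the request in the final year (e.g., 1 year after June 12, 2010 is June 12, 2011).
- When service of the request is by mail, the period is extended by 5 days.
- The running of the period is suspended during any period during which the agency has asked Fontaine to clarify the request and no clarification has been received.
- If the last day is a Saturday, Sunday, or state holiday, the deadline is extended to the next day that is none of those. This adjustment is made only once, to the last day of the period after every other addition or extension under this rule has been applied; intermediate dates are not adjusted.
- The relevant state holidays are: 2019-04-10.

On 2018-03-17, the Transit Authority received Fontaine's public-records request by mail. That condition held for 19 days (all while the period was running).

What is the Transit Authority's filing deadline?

1 year after 2018-03-17 is March 17, 2019.
Service was by mail, adding 5 days: March 17, 2019 + 5 days = March 22, 2019.
Tolling adds 19 days: March 22, 2019 + 19 days = April 10, 2019.
April 10, 2019 is a listed holiday. The next qualifying day is April 11, 2019.

April 11, 2019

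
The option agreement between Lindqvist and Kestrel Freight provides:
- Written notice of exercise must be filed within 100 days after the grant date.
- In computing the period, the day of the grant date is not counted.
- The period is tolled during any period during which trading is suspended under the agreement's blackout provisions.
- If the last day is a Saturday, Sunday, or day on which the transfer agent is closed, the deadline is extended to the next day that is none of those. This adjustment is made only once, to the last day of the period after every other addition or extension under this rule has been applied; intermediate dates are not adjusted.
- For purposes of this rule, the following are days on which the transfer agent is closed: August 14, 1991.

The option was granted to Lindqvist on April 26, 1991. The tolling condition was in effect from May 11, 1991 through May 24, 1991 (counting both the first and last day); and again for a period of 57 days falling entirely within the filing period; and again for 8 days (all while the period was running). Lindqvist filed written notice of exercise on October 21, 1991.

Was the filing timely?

100 days after April 26, 1991 is August 4, 1991.
From May 11, 1991 through May 24, 1991 inclusive is 14 days; tolling adds 14 days: August 4, 1991 + 14 days = August 18, 1991.
Tolling adds 57 days: August 18, 1991 + 57 days = October 14, 1991.
Tolling adds 8 days: October 14, 1991 + 8 days = October 22, 1991.
October 22, 1991 is a Tuesday and not a day on which the transfer agent is closed, so no extension applies.
The deadline is October 22, 1991; the filing on October 21, 1991 is on or before that date.

Yes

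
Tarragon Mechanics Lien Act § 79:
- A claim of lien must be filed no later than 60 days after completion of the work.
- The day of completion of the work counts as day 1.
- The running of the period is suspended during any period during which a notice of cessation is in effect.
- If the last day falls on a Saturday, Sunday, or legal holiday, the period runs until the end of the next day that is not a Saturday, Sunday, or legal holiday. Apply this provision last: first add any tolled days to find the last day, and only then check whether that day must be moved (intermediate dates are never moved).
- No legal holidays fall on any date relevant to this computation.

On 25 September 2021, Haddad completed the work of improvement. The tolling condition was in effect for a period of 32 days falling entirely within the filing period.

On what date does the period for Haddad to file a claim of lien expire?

December 27, 2021

Counting 25 September 2021 as day 1, day 60 is November 23, 2021.
Tolling adds 32 days: November 23, 2021 + 32 days = December 25, 2021.
December 25, 2021 is Saturday; December 26, 2021 is Sunday. The next qualifying day is December 27, 2021.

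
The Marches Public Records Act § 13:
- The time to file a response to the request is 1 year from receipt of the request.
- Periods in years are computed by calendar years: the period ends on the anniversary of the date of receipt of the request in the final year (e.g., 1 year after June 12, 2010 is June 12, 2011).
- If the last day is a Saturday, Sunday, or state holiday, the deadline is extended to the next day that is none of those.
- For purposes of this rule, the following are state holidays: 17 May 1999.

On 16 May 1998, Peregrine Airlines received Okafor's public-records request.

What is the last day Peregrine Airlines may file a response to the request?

1 year after 16 May 1998 is May 16, 1999.
May 16, 1999 is Sunday; May 17, 1999 is a listed holiday. The next qualifying day is May 18, 1999.

May 18, 1999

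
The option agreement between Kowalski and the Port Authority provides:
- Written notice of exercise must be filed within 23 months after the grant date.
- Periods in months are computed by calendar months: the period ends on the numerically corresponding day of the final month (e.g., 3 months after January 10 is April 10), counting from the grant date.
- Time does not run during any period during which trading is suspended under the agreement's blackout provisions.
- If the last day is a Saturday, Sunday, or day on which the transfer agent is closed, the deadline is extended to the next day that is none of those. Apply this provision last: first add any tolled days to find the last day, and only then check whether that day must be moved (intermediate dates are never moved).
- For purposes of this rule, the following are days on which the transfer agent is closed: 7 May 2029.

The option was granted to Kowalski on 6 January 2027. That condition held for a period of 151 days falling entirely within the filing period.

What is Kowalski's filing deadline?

23 months after 6 January 2027 is December 6, 2028.
Tolling adds 151 days: December 6, 2028 + 151 days = May 6, 2029.
May 6, 2029 is Sunday; May 7, 2029 is a listed holiday. The next qualifying day is May 8, 2029.

May 8, 2029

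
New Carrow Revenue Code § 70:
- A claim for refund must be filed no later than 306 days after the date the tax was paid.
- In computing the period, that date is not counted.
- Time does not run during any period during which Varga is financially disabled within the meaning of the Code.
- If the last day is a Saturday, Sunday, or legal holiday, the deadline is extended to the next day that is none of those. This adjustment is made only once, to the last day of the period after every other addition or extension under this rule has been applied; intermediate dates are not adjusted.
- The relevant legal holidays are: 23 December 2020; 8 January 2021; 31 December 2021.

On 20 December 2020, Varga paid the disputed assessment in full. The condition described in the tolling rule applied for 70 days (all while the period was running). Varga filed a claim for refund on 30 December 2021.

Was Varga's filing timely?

Yes

306 days after 20 December 2020 is October 22, 2021.
Tolling adds 70 days: October 22, 2021 + 70 days = December 31, 2021.
December 31, 2021 is a listed holiday; January 1, 2022 is Saturday; January 2, 2022 is Sunday. The next qualifying day is January 3, 2022.
The deadline is January 3, 2022; the filing on December 30, 2021 is on or before that date.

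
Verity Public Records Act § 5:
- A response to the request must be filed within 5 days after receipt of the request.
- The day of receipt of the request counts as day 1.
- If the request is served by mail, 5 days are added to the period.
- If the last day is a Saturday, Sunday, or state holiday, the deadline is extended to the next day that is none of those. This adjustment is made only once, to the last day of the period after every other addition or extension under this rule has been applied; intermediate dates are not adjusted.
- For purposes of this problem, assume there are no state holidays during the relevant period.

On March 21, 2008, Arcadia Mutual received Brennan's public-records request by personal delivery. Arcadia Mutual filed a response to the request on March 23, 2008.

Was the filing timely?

Yes

Counting March 21, 2008 as day 1, day 5 is March 25, 2008.
Service was not by mail, so no mail extension applies.
March 25, 2008 is a Tuesday and not a state holiday, so no extension applies.
The deadline is March 25, 2008; the filing on March 23, 2008 is on or before that date.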